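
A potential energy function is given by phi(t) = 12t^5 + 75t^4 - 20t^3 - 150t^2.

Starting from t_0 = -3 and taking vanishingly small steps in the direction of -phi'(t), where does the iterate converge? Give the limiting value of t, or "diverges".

-1

phi'(t) = 60t(t - 1)(t + 1)(t + 5), so phi'(-3) = -2880.
Gradient descent moves in the -phi' direction, i.e. t is increasing.
The nearest critical point in that direction is t = -1, where phi'' = 480 > 0 (a local minimum). The iterate converges there.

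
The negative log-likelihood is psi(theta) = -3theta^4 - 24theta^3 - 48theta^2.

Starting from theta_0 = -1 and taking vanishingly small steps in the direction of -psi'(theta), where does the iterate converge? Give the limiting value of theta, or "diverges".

-2

psi'(theta) = -12theta(theta + 2)(theta + 4), so psi'(-1) = 36.
Gradient descent moves in the -psi' direction, i.e. theta is decreasing.
The nearest critical point in that direction is theta = -2, where psi'' = 48 > 0 (a local minimum). The iterate converges there.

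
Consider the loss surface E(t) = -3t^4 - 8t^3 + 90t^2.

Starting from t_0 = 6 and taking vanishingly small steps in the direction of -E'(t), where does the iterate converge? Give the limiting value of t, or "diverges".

E'(t) = -12t(t - 3)(t + 5), so E'(6) = -2376.
Gradient descent moves in the -E' direction, i.e. t is increasing.
There is no critical point above t=6, and E' keeps the same sign, so the iterate runs off to +∞.

diverges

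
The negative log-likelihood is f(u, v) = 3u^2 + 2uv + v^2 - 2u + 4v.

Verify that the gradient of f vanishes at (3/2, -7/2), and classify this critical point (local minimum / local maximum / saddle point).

local minimum

∇f = (6u + 2v - 2, 2u + 2v + 4); substituting (3/2, -7/2) gives ∇f = (0, 0), so (3/2, -7/2) is indeed a critical point.
The Hessian of f is constant: H = [[6, 2], [2, 2]].
det(H) = 6·2 − 2² = 8.
det(H) > 0 and tr(H) = 8 > 0, so H is positive definite and the point is a local minimum.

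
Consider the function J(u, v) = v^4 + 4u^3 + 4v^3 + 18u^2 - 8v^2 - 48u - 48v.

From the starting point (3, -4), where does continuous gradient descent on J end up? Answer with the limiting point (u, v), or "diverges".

(1, -3)

J is separable, so gradient descent decouples: u follows -∂J/∂u, v follows -∂J/∂v.
∂J/∂u = 12(u - 1)(u + 4); at u=3 this is 168, so u decreases.
∂J/∂v = 4(v - 2)(v + 2)(v + 3); at v=-4 this is -48, so v increases.
u converges to its nearest critical value 1 (a local min of the u-part); v converges to -3. The iterate converges to (1, -3).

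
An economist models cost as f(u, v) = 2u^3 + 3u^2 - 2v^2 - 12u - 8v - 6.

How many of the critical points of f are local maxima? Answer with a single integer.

f separates as a function of u plus a function of v, so ∇f=0 decouples.
∂f/∂u = 6(u - 1)(u + 2) = 0 at u ∈ {-2, 1}; ∂f/∂v = -4(v + 2) = 0 at v ∈ {-2}.
The Hessian is diagonal: diag(f_uu, f_vv). Second derivatives: f_uu(-2)=-18, f_uu(1)=18; f_vv(-2)=-4.
Local maxima occur where both diagonal entries negative: (-2, -2). Count: 1.

1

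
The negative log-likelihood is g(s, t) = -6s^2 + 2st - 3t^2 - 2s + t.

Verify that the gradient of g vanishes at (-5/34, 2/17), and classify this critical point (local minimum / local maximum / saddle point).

∇g = (-12s + 2t - 2, 2s - 6t + 1); substituting (-5/34, 2/17) gives ∇g = (0, 0), so (-5/34, 2/17) is indeed a critical point.
The Hessian of g is constant: H = [[-12, 2], [2, -6]].
det(H) = (-12)·(-6) − 2² = 68.
det(H) > 0 and tr(H) = -18 < 0, so H is negative definite and the point is a local maximum.

local maximum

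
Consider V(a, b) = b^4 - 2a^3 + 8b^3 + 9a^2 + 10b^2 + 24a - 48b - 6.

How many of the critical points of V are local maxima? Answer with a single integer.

V separates as a function of a plus a function of b, so ∇V=0 decouples.
∂V/∂a = -6(a - 4)(a + 1) = 0 at a ∈ {-1, 4}; ∂V/∂b = 4(b - 1)(b + 3)(b + 4) = 0 at b ∈ {-4, -3, 1}.
The Hessian is diagonal: diag(V_aa, V_bb). Second derivatives: V_aa(-1)=30, V_aa(4)=-30; V_bb(-4)=20, V_bb(-3)=-16, V_bb(1)=80.
Local maxima occur where both diagonal entries negative: (4, -3). Count: 1.

1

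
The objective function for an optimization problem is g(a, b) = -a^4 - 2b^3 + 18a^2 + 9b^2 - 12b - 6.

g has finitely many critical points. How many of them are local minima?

g separates as a function of a plus a function of b, so ∇g=0 decouples.
∂g/∂a = -4a(a - 3)(a + 3) = 0 at a ∈ {-3, 0, 3}; ∂g/∂b = -6(b - 2)(b - 1) = 0 at b ∈ {1, 2}.
The Hessian is diagonal: diag(g_aa, g_bb). Second derivatives: g_aa(-3)=-72, g_aa(0)=36, g_aa(3)=-72; g_bb(1)=6, g_bb(2)=-6.
Local minima occur where both diagonal entries positive: (0, 1). Count: 1.

1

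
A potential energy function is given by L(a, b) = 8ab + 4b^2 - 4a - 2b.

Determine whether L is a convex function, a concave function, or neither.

neither

L is quadratic, so its Hessian is the constant matrix H = [[0, 8], [8, 8]].
det(H) = -64, tr(H) = 8.
det(H) < 0, so H is indefinite: neither convex nor concave.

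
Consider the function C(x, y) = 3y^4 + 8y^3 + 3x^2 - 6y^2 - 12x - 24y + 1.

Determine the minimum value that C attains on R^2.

-30

C(x,y) separates as P(x) + Q(y) + 1, so its minimum is min P + min Q + 1.
P'(x) = 6x - 12 vanishes at x ∈ {2}; Q'(y) = 12(y - 1)(y + 1)(y + 2) vanishes at y ∈ {-2, -1, 1}.
Local minima of P (where P''>0): P(2)=-12. Local minima of Q: Q(-2)=8, Q(1)=-19.
So the global minimum of C is P(2) + Q(1) + 1 = -12 − 19 + 1 = -30, attained at (2, 1).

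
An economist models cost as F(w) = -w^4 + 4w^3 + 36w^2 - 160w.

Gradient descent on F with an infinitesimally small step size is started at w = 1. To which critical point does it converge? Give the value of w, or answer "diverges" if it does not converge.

2

F'(w) = -4(w - 5)(w - 2)(w + 4), so F'(1) = -80.
Gradient descent moves in the -F' direction, i.e. w is increasing.
The nearest critical point in that direction is w = 2, where F'' = 72 > 0 (a local minimum). The iterate converges there.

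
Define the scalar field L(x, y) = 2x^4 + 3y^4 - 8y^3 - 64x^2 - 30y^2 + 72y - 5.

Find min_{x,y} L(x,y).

L(x,y) separates as P(x) + Q(y) − 5, so its minimum is min P + min Q − 5.
P'(x) = 8x(x - 4)(x + 4) vanishes at x ∈ {-4, 0, 4}; Q'(y) = 12(y - 3)(y - 1)(y + 2) vanishes at y ∈ {-2, 1, 3}.
Local minima of P (where P''>0): P(-4)=-512, P(4)=-512. Local minima of Q: Q(-2)=-152, Q(3)=-27.
So the global minimum of L is P(-4) + Q(-2) − 5 = -512 − 152 − 5 = -669, attained at (-4, -2).

-669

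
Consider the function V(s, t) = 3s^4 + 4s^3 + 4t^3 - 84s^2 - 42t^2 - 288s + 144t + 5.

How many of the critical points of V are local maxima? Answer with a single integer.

1

V separates as a function of s plus a function of t, so ∇V=0 decouples.
∂V/∂s = 12(s - 4)(s + 2)(s + 3) = 0 at s ∈ {-3, -2, 4}; ∂V/∂t = 12(t - 4)(t - 3) = 0 at t ∈ {3, 4}.
The Hessian is diagonal: diag(V_ss, V_tt). Second derivatives: V_ss(-3)=84, V_ss(-2)=-72, V_ss(4)=504; V_tt(3)=-12, V_tt(4)=12.
Local maxima occur where both diagonal entries negative: (-2, 3). Count: 1.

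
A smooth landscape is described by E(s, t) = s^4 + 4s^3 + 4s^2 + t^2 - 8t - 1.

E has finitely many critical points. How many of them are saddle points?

1

E separates as a function of s plus a function of t, so ∇E=0 decouples.
∂E/∂s = 4s(s + 1)(s + 2) = 0 at s ∈ {-2, -1, 0}; ∂E/∂t = 2(t - 4) = 0 at t ∈ {4}.
The Hessian is diagonal: diag(E_ss, E_tt). Second derivatives: E_ss(-2)=8, E_ss(-1)=-4, E_ss(0)=8; E_tt(4)=2.
Saddle points occur where the two diagonal entries have opposite signs: (-1, 4). Count: 1.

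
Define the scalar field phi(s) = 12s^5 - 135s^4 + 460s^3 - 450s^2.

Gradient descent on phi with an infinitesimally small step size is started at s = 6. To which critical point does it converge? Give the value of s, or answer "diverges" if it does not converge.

phi'(s) = 60s(s - 5)(s - 3)(s - 1), so phi'(6) = 5400.
Gradient descent moves in the -phi' direction, i.e. s is decreasing.
The nearest critical point in that direction is s = 5, where phi'' = 2400 > 0 (a local minimum). The iterate converges there.

5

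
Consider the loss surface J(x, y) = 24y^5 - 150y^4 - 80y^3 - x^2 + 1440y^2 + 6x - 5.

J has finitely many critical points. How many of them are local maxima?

J separates as a function of x plus a function of y, so ∇J=0 decouples.
∂J/∂x = -2(x - 3) = 0 at x ∈ {3}; ∂J/∂y = 120y(y - 4)(y - 3)(y + 2) = 0 at y ∈ {-2, 0, 3, 4}.
The Hessian is diagonal: diag(J_xx, J_yy). Second derivatives: J_xx(3)=-2; J_yy(-2)=-7200, J_yy(0)=2880, J_yy(3)=-1800, J_yy(4)=2880.
Local maxima occur where both diagonal entries negative: (3, -2), (3, 3). Count: 2.

2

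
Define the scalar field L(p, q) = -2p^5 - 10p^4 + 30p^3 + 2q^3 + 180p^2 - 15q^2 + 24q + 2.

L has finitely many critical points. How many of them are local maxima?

L separates as a function of p plus a function of q, so ∇L=0 decouples.
∂L/∂p = -10p(p - 3)(p + 3)(p + 4) = 0 at p ∈ {-4, -3, 0, 3}; ∂L/∂q = 6(q - 4)(q - 1) = 0 at q ∈ {1, 4}.
The Hessian is diagonal: diag(L_pp, L_qq). Second derivatives: L_pp(-4)=280, L_pp(-3)=-180, L_pp(0)=360, L_pp(3)=-1260; L_qq(1)=-18, L_qq(4)=18.
Local maxima occur where both diagonal entries negative: (-3, 1), (3, 1). Count: 2.

2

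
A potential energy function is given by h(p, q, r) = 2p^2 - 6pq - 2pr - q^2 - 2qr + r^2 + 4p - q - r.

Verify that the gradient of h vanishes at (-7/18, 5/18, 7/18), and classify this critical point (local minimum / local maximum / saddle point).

∇h = (4p - 6q - 2r + 4, -6p - 2q - 2r - 1, -2p - 2q + 2r - 1); substituting (-7/18, 5/18, 7/18) gives ∇h = (0, 0, 0), so (-7/18, 5/18, 7/18) is indeed a critical point.
The Hessian is constant: H = [[4, -6, -2], [-6, -2, -2], [-2, -2, 2]].
Leading principal minors: Δ₁ = 4, Δ₂ = -44, Δ₃ = -144.
The minors fit neither the all-positive nor the alternating-sign pattern, so H is indefinite: a saddle point.

saddle point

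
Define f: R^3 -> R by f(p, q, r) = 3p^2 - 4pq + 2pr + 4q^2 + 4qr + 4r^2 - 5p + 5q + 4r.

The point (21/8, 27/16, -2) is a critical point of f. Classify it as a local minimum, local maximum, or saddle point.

local minimum

The Hessian is constant: H = [[6, -4, 2], [-4, 8, 4], [2, 4, 8]].
Leading principal minors: Δ₁ = 6, Δ₂ = 32, Δ₃ = 64.
All leading minors are positive, so H is positive definite: a local minimum.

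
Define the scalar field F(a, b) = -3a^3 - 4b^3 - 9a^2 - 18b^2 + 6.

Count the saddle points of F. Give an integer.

2

F separates as a function of a plus a function of b, so ∇F=0 decouples.
∂F/∂a = -9a(a + 2) = 0 at a ∈ {-2, 0}; ∂F/∂b = -12b(b + 3) = 0 at b ∈ {-3, 0}.
The Hessian is diagonal: diag(F_aa, F_bb). Second derivatives: F_aa(-2)=18, F_aa(0)=-18; F_bb(-3)=36, F_bb(0)=-36.
Saddle points occur where the two diagonal entries have opposite signs: (-2, 0), (0, -3). Count: 2.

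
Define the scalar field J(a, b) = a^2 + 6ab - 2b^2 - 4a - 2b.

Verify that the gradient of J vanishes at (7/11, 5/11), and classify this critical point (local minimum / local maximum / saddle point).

saddle point

∇J = (2a + 6b - 4, 6a - 4b - 2); substituting (7/11, 5/11) gives ∇J = (0, 0), so (7/11, 5/11) is indeed a critical point.
The Hessian of J is constant: H = [[2, 6], [6, -4]].
det(H) = 2·(-4) − 6² = -44.
Since det(H) < 0, H is indefinite and the critical point is a saddle point.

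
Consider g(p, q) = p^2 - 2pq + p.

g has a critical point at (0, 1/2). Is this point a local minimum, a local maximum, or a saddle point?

saddle point

The Hessian of g is constant: H = [[2, -2], [-2, 0]].
det(H) = 2·0 − (-2)² = -4.
Since det(H) < 0, H is indefinite and the critical point is a saddle point.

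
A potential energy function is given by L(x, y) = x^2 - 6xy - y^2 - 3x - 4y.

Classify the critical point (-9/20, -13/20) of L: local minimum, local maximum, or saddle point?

The Hessian of L is constant: H = [[2, -6], [-6, -2]].
det(H) = 2·(-2) − (-6)² = -40.
Since det(H) < 0, H is indefinite and the critical point is a saddle point.

saddle point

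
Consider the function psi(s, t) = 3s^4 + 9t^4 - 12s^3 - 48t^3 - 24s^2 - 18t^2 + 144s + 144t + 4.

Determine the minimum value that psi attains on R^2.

psi(s,t) separates as P(s) + Q(t) + 4, so its minimum is min P + min Q + 4.
P'(s) = 12(s - 3)(s - 2)(s + 2) vanishes at s ∈ {-2, 2, 3}; Q'(t) = 36(t - 4)(t - 1)(t + 1) vanishes at t ∈ {-1, 1, 4}.
Local minima of P (where P''>0): P(-2)=-240, P(3)=135. Local minima of Q: Q(-1)=-105, Q(4)=-480.
So the global minimum of psi is P(-2) + Q(4) + 4 = -240 − 480 + 4 = -716, attained at (-2, 4).

-716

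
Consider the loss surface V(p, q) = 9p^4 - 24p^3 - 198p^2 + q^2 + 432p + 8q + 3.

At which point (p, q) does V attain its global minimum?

(-3, -4)

V(p,q) separates as A(p) + B(q) + 3, so its minimum is min A + min B + 3.
A'(p) = 36(p - 4)(p - 1)(p + 3) vanishes at p ∈ {-3, 1, 4}; B'(q) = 2q + 8 vanishes at q ∈ {-4}.
Local minima of A (where A''>0): A(-3)=-1701, A(4)=-672. Local minima of B: B(-4)=-16.
So the global minimum of V is A(-3) + B(-4) + 3 = -1701 − 16 + 3 = -1714, attained at (-3, -4).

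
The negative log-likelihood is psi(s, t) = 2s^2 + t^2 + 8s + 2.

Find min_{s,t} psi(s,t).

-6

psi(s,t) separates as P(s) + Q(t) + 2, so its minimum is min P + min Q + 2.
P'(s) = 4s + 8 vanishes at s ∈ {-2}; Q'(t) = 2t vanishes at t ∈ {0}.
Local minima of P (where P''>0): P(-2)=-8. Local minima of Q: Q(0)=0.
So the global minimum of psi is P(-2) + Q(0) + 2 = -8 + 0 + 2 = -6, attained at (-2, 0).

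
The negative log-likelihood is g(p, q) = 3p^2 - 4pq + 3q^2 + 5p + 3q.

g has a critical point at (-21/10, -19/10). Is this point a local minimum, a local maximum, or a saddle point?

The Hessian of g is constant: H = [[6, -4], [-4, 6]].
det(H) = 6·6 − (-4)² = 20.
det(H) > 0 and tr(H) = 12 > 0, so H is positive definite and the point is a local minimum.

local minimum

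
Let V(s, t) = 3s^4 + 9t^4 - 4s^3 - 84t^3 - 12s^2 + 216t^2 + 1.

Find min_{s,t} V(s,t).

V(s,t) separates as P(s) + Q(t) + 1, so its minimum is min P + min Q + 1.
P'(s) = 12s(s - 2)(s + 1) vanishes at s ∈ {-1, 0, 2}; Q'(t) = 36t(t - 4)(t - 3) vanishes at t ∈ {0, 3, 4}.
Local minima of P (where P''>0): P(-1)=-5, P(2)=-32. Local minima of Q: Q(0)=0, Q(4)=384.
So the global minimum of V is P(2) + Q(0) + 1 = -32 + 0 + 1 = -31, attained at (2, 0).

-31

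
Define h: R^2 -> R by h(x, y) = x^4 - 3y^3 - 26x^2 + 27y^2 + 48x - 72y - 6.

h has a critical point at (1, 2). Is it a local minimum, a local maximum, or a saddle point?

saddle point

The mixed partial ∂²h/∂x∂y is 0, so the Hessian at any point is diag(h_xx, h_yy) = diag(4(3x^2 - 13), 18(-y + 3)).
At (1, 2): H = diag(-40, 18).
The eigenvalues have opposite signs, so H is indefinite: a saddle point.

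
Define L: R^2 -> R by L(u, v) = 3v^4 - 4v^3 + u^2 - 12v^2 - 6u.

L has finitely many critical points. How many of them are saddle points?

L separates as a function of u plus a function of v, so ∇L=0 decouples.
∂L/∂u = 2(u - 3) = 0 at u ∈ {3}; ∂L/∂v = 12v(v - 2)(v + 1) = 0 at v ∈ {-1, 0, 2}.
The Hessian is diagonal: diag(L_uu, L_vv). Second derivatives: L_uu(3)=2; L_vv(-1)=36, L_vv(0)=-24, L_vv(2)=72.
Saddle points occur where the two diagonal entries have opposite signs: (3, 0). Count: 1.

1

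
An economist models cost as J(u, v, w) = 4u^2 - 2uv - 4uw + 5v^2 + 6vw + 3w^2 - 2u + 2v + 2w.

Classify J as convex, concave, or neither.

convex

J is quadratic, so its Hessian is the constant matrix H = [[8, -2, -4], [-2, 10, 6], [-4, 6, 6]].
Leading principal minors: 8, 76, 104.
All positive ⇒ H ≻ 0 ⇒ convex.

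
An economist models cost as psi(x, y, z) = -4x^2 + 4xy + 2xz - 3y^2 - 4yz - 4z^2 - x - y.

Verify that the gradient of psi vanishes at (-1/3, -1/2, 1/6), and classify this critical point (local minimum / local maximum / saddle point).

∇psi = (-8x + 4y + 2z - 1, 4x - 6y - 4z - 1, 2x - 4y - 8z); substituting (-1/3, -1/2, 1/6) gives ∇psi = (0, 0, 0), so (-1/3, -1/2, 1/6) is indeed a critical point.
The Hessian is constant: H = [[-8, 4, 2], [4, -6, -4], [2, -4, -8]].
Leading principal minors: Δ₁ = -8, Δ₂ = 32, Δ₃ = -168.
The minors alternate sign starting negative (−, +, −), so H is negative definite: a local maximum.

local maximum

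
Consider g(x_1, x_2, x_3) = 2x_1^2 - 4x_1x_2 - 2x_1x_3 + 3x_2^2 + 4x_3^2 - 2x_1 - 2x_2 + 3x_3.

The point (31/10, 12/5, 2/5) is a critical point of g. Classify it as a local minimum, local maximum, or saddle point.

local minimum

The Hessian is constant: H = [[4, -4, -2], [-4, 6, 0], [-2, 0, 8]].
Leading principal minors: Δ₁ = 4, Δ₂ = 8, Δ₃ = 40.
All leading minors are positive, so H is positive definite: a local minimum.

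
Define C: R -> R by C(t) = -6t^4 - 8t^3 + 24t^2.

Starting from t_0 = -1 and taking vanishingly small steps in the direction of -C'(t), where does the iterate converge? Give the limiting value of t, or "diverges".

C'(t) = -24t(t - 1)(t + 2), so C'(-1) = -48.
Gradient descent moves in the -C' direction, i.e. t is increasing.
The nearest critical point in that direction is t = 0, where C'' = 48 > 0 (a local minimum). The iterate converges there.

0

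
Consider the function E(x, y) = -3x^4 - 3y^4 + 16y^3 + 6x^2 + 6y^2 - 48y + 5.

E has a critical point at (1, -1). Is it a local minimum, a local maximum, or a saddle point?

local maximum

The mixed partial ∂²E/∂x∂y is 0, so the Hessian at any point is diag(E_xx, E_yy) = diag(12(-3x^2 + 1), 12(-3y^2 + 8y + 1)).
At (1, -1): H = diag(-24, -120).
Both eigenvalues are negative, so H is negative definite: a local maximum.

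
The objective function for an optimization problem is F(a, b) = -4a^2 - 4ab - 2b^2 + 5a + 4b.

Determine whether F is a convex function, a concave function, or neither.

concave

F is quadratic, so its Hessian is the constant matrix H = [[-8, -4], [-4, -4]].
det(H) = 16, tr(H) = -12.
det(H) > 0 and tr(H) < 0, so H is negative definite everywhere: concave.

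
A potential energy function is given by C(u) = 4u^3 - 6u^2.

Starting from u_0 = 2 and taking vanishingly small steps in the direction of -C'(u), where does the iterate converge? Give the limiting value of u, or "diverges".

1

C'(u) = 12u(u - 1), so C'(2) = 24.
Gradient descent moves in the -C' direction, i.e. u is decreasing.
The nearest critical point in that direction is u = 1, where C'' = 12 > 0 (a local minimum). The iterate converges there.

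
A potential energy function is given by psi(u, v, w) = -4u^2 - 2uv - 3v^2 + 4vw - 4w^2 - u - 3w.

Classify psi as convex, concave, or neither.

psi is quadratic, so its Hessian is the constant matrix H = [[-8, -2, 0], [-2, -6, 4], [0, 4, -8]].
Leading principal minors: -8, 44, -224.
Signs alternate −, +, − ⇒ H ≺ 0 ⇒ concave.

concave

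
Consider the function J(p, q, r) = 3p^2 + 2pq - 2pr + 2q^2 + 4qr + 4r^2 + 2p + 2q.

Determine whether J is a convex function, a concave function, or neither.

convex

J is quadratic, so its Hessian is the constant matrix H = [[6, 2, -2], [2, 4, 4], [-2, 4, 8]].
Leading principal minors: 6, 20, 16.
All positive ⇒ H ≻ 0 ⇒ convex.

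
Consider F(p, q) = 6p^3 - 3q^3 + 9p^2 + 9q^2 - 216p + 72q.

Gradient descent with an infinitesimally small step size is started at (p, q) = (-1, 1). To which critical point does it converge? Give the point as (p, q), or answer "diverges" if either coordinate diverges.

(3, -2)

F is separable, so gradient descent decouples: p follows -∂F/∂p, q follows -∂F/∂q.
∂F/∂p = 18(p - 3)(p + 4); at p=-1 this is -216, so p increases.
∂F/∂q = -9(q - 4)(q + 2); at q=1 this is 81, so q decreases.
p converges to its nearest critical value 3 (a local min of the p-part); q converges to -2. The iterate converges to (3, -2).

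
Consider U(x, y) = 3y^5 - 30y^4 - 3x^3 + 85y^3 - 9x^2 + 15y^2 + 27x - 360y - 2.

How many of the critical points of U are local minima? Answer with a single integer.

2

U separates as a function of x plus a function of y, so ∇U=0 decouples.
∂U/∂x = -9(x - 1)(x + 3) = 0 at x ∈ {-3, 1}; ∂U/∂y = 15(y - 4)(y - 3)(y - 2)(y + 1) = 0 at y ∈ {-1, 2, 3, 4}.
The Hessian is diagonal: diag(U_xx, U_yy). Second derivatives: U_xx(-3)=36, U_xx(1)=-36; U_yy(-1)=-900, U_yy(2)=90, U_yy(3)=-60, U_yy(4)=150.
Local minima occur where both diagonal entries positive: (-3, 2), (-3, 4). Count: 2.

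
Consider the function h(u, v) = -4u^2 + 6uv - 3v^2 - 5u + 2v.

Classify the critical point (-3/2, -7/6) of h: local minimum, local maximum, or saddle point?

The Hessian of h is constant: H = [[-8, 6], [6, -6]].
det(H) = (-8)·(-6) − 6² = 12.
det(H) > 0 and tr(H) = -14 < 0, so H is negative definite and the point is a local maximum.

local maximum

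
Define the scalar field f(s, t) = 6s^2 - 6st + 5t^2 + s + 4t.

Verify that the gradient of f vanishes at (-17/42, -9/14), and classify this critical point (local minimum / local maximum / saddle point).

∇f = (12s - 6t + 1, -6s + 10t + 4); substituting (-17/42, -9/14) gives ∇f = (0, 0), so (-17/42, -9/14) is indeed a critical point.
The Hessian of f is constant: H = [[12, -6], [-6, 10]].
det(H) = 12·10 − (-6)² = 84.
det(H) > 0 and tr(H) = 22 > 0, so H is positive definite and the point is a local minimum.

local minimum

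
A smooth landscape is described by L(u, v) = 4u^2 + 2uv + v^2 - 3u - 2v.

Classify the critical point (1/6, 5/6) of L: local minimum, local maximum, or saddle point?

The Hessian of L is constant: H = [[8, 2], [2, 2]].
det(H) = 8·2 − 2² = 12.
det(H) > 0 and tr(H) = 10 > 0, so H is positive definite and the point is a local minimum.

local minimum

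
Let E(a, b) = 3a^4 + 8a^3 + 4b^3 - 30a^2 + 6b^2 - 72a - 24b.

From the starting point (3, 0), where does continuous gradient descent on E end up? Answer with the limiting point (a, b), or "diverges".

E is separable, so gradient descent decouples: a follows -∂E/∂a, b follows -∂E/∂b.
∂E/∂a = 12(a - 2)(a + 1)(a + 3); at a=3 this is 288, so a decreases.
∂E/∂b = 12(b - 1)(b + 2); at b=0 this is -24, so b increases.
a converges to its nearest critical value 2 (a local min of the a-part); b converges to 1. The iterate converges to (2, 1).

(2, 1)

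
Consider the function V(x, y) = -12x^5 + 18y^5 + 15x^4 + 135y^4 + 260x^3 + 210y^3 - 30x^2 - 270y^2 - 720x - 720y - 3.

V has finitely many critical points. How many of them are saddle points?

8

V separates as a function of x plus a function of y, so ∇V=0 decouples.
∂V/∂x = -60(x - 4)(x - 1)(x + 1)(x + 3) = 0 at x ∈ {-3, -1, 1, 4}; ∂V/∂y = 90(y - 1)(y + 1)(y + 2)(y + 4) = 0 at y ∈ {-4, -2, -1, 1}.
The Hessian is diagonal: diag(V_xx, V_yy). Second derivatives: V_xx(-3)=3360, V_xx(-1)=-1200, V_xx(1)=1440, V_xx(4)=-6300; V_yy(-4)=-2700, V_yy(-2)=540, V_yy(-1)=-540, V_yy(1)=2700.
Saddle points occur where the two diagonal entries have opposite signs: (-3, -4), (-3, -1), (-1, -2), (-1, 1), (1, -4), (1, -1), (4, -2), (4, 1). Count: 8.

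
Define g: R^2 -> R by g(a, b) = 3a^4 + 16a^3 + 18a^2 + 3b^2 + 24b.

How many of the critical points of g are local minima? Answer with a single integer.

2

g separates as a function of a plus a function of b, so ∇g=0 decouples.
∂g/∂a = 12a(a + 1)(a + 3) = 0 at a ∈ {-3, -1, 0}; ∂g/∂b = 6(b + 4) = 0 at b ∈ {-4}.
The Hessian is diagonal: diag(g_aa, g_bb). Second derivatives: g_aa(-3)=72, g_aa(-1)=-24, g_aa(0)=36; g_bb(-4)=6.
Local minima occur where both diagonal entries positive: (-3, -4), (0, -4). Count: 2.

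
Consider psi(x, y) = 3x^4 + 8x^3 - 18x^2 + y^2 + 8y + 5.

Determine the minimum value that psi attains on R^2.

psi(x,y) separates as P(x) + Q(y) + 5, so its minimum is min P + min Q + 5.
P'(x) = 12x(x - 1)(x + 3) vanishes at x ∈ {-3, 0, 1}; Q'(y) = 2y + 8 vanishes at y ∈ {-4}.
Local minima of P (where P''>0): P(-3)=-135, P(1)=-7. Local minima of Q: Q(-4)=-16.
So the global minimum of psi is P(-3) + Q(-4) + 5 = -135 − 16 + 5 = -146, attained at (-3, -4).

-146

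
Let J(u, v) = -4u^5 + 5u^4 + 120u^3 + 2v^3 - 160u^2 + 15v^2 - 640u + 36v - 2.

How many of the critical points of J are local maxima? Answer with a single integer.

2

J separates as a function of u plus a function of v, so ∇J=0 decouples.
∂J/∂u = -20(u - 4)(u - 2)(u + 1)(u + 4) = 0 at u ∈ {-4, -1, 2, 4}; ∂J/∂v = 6(v + 2)(v + 3) = 0 at v ∈ {-3, -2}.
The Hessian is diagonal: diag(J_uu, J_vv). Second derivatives: J_uu(-4)=2880, J_uu(-1)=-900, J_uu(2)=720, J_uu(4)=-1600; J_vv(-3)=-6, J_vv(-2)=6.
Local maxima occur where both diagonal entries negative: (-1, -3), (4, -3). Count: 2.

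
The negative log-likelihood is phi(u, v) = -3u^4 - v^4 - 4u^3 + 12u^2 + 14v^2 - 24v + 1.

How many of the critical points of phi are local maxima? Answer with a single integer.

phi separates as a function of u plus a function of v, so ∇phi=0 decouples.
∂phi/∂u = -12u(u - 1)(u + 2) = 0 at u ∈ {-2, 0, 1}; ∂phi/∂v = -4(v - 2)(v - 1)(v + 3) = 0 at v ∈ {-3, 1, 2}.
The Hessian is diagonal: diag(phi_uu, phi_vv). Second derivatives: phi_uu(-2)=-72, phi_uu(0)=24, phi_uu(1)=-36; phi_vv(-3)=-80, phi_vv(1)=16, phi_vv(2)=-20.
Local maxima occur where both diagonal entries negative: (-2, -3), (-2, 2), (1, -3), (1, 2). Count: 4.

4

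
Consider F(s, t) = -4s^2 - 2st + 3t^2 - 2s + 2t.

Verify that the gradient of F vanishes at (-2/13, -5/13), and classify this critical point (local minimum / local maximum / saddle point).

saddle point

∇F = (-8s - 2t - 2, -2s + 6t + 2); substituting (-2/13, -5/13) gives ∇F = (0, 0), so (-2/13, -5/13) is indeed a critical point.
The Hessian of F is constant: H = [[-8, -2], [-2, 6]].
det(H) = (-8)·6 − (-2)² = -52.
Since det(H) < 0, H is indefinite and the critical point is a saddle point.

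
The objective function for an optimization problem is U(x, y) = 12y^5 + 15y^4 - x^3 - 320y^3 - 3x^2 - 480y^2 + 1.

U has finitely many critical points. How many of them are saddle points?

4

U separates as a function of x plus a function of y, so ∇U=0 decouples.
∂U/∂x = -3x(x + 2) = 0 at x ∈ {-2, 0}; ∂U/∂y = 60y(y - 4)(y + 1)(y + 4) = 0 at y ∈ {-4, -1, 0, 4}.
The Hessian is diagonal: diag(U_xx, U_yy). Second derivatives: U_xx(-2)=6, U_xx(0)=-6; U_yy(-4)=-5760, U_yy(-1)=900, U_yy(0)=-960, U_yy(4)=9600.
Saddle points occur where the two diagonal entries have opposite signs: (-2, -4), (-2, 0), (0, -1), (0, 4). Count: 4.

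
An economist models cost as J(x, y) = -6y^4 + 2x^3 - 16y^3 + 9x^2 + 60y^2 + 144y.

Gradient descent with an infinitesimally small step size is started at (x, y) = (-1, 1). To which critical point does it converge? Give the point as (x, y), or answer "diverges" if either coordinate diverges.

J is separable, so gradient descent decouples: x follows -∂J/∂x, y follows -∂J/∂y.
∂J/∂x = 6x(x + 3); at x=-1 this is -12, so x increases.
∂J/∂y = -24(y - 2)(y + 1)(y + 3); at y=1 this is 192, so y decreases.
x converges to its nearest critical value 0 (a local min of the x-part); y converges to -1. The iterate converges to (0, -1).

(0, -1)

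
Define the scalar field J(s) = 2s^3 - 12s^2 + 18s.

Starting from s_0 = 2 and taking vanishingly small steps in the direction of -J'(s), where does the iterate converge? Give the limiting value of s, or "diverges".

J'(s) = 6(s - 3)(s - 1), so J'(2) = -6.
Gradient descent moves in the -J' direction, i.e. s is increasing.
The nearest critical point in that direction is s = 3, where J'' = 12 > 0 (a local minimum). The iterate converges there.

3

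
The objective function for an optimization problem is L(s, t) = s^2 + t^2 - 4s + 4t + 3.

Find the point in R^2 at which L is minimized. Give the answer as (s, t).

L(s,t) separates as P(s) + Q(t) + 3, so its minimum is min P + min Q + 3.
P'(s) = 2s - 4 vanishes at s ∈ {2}; Q'(t) = 2(t + 2) vanishes at t ∈ {-2}.
Local minima of P (where P''>0): P(2)=-4. Local minima of Q: Q(-2)=-4.
So the global minimum of L is P(2) + Q(-2) + 3 = -4 − 4 + 3 = -5, attained at (2, -2).

(2, -2)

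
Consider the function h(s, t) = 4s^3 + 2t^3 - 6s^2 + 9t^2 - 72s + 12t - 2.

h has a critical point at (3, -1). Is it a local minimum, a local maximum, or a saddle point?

local minimum

The mixed partial ∂²h/∂s∂t is 0, so the Hessian at any point is diag(h_ss, h_tt) = diag(12(2s - 1), 6(2t + 3)).
At (3, -1): H = diag(60, 6).
Both eigenvalues are positive, so H is positive definite: a local minimum.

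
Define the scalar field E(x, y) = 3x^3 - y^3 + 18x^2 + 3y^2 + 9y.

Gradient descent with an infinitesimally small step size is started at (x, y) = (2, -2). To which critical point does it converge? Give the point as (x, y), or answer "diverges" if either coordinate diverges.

E is separable, so gradient descent decouples: x follows -∂E/∂x, y follows -∂E/∂y.
∂E/∂x = 9x(x + 4); at x=2 this is 108, so x decreases.
∂E/∂y = -3(y - 3)(y + 1); at y=-2 this is -15, so y increases.
x converges to its nearest critical value 0 (a local min of the x-part); y converges to -1. The iterate converges to (0, -1).

(0, -1)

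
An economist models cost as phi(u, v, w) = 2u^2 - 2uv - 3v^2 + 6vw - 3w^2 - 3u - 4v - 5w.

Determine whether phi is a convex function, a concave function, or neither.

phi is quadratic, so its Hessian is the constant matrix H = [[4, -2, 0], [-2, -6, 6], [0, 6, -6]].
Leading principal minors: 4, -28, 24.
Neither pattern holds ⇒ H is indefinite ⇒ neither convex nor concave.

neither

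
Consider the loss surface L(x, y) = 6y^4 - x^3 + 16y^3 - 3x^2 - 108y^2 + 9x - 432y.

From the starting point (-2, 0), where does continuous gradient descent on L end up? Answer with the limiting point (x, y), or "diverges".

(-3, 3)

L is separable, so gradient descent decouples: x follows -∂L/∂x, y follows -∂L/∂y.
∂L/∂x = -3(x - 1)(x + 3); at x=-2 this is 9, so x decreases.
∂L/∂y = 24(y - 3)(y + 2)(y + 3); at y=0 this is -432, so y increases.
x converges to its nearest critical value -3 (a local min of the x-part); y converges to 3. The iterate converges to (-3, 3).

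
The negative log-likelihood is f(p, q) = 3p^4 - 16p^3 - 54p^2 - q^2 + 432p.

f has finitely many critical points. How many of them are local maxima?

f separates as a function of p plus a function of q, so ∇f=0 decouples.
∂f/∂p = 12(p - 4)(p - 3)(p + 3) = 0 at p ∈ {-3, 3, 4}; ∂f/∂q = -2q = 0 at q ∈ {0}.
The Hessian is diagonal: diag(f_pp, f_qq). Second derivatives: f_pp(-3)=504, f_pp(3)=-72, f_pp(4)=84; f_qq(0)=-2.
Local maxima occur where both diagonal entries negative: (3, 0). Count: 1.

1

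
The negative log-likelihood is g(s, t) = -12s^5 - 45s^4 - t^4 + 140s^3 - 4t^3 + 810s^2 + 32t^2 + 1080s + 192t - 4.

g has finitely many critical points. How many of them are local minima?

g separates as a function of s plus a function of t, so ∇g=0 decouples.
∂g/∂s = -60(s - 3)(s + 1)(s + 2)(s + 3) = 0 at s ∈ {-3, -2, -1, 3}; ∂g/∂t = -4(t - 4)(t + 3)(t + 4) = 0 at t ∈ {-4, -3, 4}.
The Hessian is diagonal: diag(g_ss, g_tt). Second derivatives: g_ss(-3)=720, g_ss(-2)=-300, g_ss(-1)=480, g_ss(3)=-7200; g_tt(-4)=-32, g_tt(-3)=28, g_tt(4)=-224.
Local minima occur where both diagonal entries positive: (-3, -3), (-1, -3). Count: 2.

2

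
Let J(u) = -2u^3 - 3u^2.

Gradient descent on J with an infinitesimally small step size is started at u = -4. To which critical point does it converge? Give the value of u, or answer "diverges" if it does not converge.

J'(u) = -6u(u + 1), so J'(-4) = -72.
Gradient descent moves in the -J' direction, i.e. u is increasing.
The nearest critical point in that direction is u = -1, where J'' = 6 > 0 (a local minimum). The iterate converges there.

-1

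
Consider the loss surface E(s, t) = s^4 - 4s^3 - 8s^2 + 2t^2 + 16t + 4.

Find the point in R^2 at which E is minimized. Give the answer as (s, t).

E(s,t) separates as P(s) + Q(t) + 4, so its minimum is min P + min Q + 4.
P'(s) = 4s(s - 4)(s + 1) vanishes at s ∈ {-1, 0, 4}; Q'(t) = 4(t + 4) vanishes at t ∈ {-4}.
Local minima of P (where P''>0): P(-1)=-3, P(4)=-128. Local minima of Q: Q(-4)=-32.
So the global minimum of E is P(4) + Q(-4) + 4 = -128 − 32 + 4 = -156, attained at (4, -4).

(4, -4)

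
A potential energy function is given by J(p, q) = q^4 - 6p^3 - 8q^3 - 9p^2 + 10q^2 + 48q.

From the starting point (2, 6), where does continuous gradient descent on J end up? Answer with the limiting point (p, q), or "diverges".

J is separable, so gradient descent decouples: p follows -∂J/∂p, q follows -∂J/∂q.
∂J/∂p = -18p(p + 1); at p=2 this is -108, so p increases.
∂J/∂q = 4(q - 4)(q - 3)(q + 1); at q=6 this is 168, so q decreases.
The p-coordinate has no critical point in that direction and runs off to infinity.

diverges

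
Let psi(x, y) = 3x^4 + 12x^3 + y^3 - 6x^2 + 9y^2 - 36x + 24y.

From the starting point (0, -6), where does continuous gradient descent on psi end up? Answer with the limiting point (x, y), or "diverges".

psi is separable, so gradient descent decouples: x follows -∂psi/∂x, y follows -∂psi/∂y.
∂psi/∂x = 12(x - 1)(x + 1)(x + 3); at x=0 this is -36, so x increases.
∂psi/∂y = 3(y + 2)(y + 4); at y=-6 this is 24, so y decreases.
The y-coordinate has no critical point in that direction and runs off to infinity.

diverges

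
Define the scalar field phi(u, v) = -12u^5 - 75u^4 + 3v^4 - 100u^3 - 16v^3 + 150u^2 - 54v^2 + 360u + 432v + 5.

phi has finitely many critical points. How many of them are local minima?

4

phi separates as a function of u plus a function of v, so ∇phi=0 decouples.
∂phi/∂u = -60(u - 1)(u + 1)(u + 2)(u + 3) = 0 at u ∈ {-3, -2, -1, 1}; ∂phi/∂v = 12(v - 4)(v - 3)(v + 3) = 0 at v ∈ {-3, 3, 4}.
The Hessian is diagonal: diag(phi_uu, phi_vv). Second derivatives: phi_uu(-3)=480, phi_uu(-2)=-180, phi_uu(-1)=240, phi_uu(1)=-1440; phi_vv(-3)=504, phi_vv(3)=-72, phi_vv(4)=84.
Local minima occur where both diagonal entries positive: (-3, -3), (-3, 4), (-1, -3), (-1, 4). Count: 4.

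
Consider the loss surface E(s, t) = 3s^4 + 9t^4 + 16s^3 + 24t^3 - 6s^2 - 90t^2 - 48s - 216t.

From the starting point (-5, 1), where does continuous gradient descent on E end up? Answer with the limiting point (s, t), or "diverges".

E is separable, so gradient descent decouples: s follows -∂E/∂s, t follows -∂E/∂t.
∂E/∂s = 12(s - 1)(s + 1)(s + 4); at s=-5 this is -288, so s increases.
∂E/∂t = 36(t - 2)(t + 1)(t + 3); at t=1 this is -288, so t increases.
s converges to its nearest critical value -4 (a local min of the s-part); t converges to 2. The iterate converges to (-4, 2).

(-4, 2)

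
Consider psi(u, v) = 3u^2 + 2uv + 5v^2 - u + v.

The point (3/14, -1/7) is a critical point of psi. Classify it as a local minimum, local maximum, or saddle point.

The Hessian of psi is constant: H = [[6, 2], [2, 10]].
det(H) = 6·10 − 2² = 56.
det(H) > 0 and tr(H) = 16 > 0, so H is positive definite and the point is a local minimum.

local minimum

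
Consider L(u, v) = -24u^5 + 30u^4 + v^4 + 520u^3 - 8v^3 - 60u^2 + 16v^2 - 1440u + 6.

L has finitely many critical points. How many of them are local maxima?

2

L separates as a function of u plus a function of v, so ∇L=0 decouples.
∂L/∂u = -120(u - 4)(u - 1)(u + 1)(u + 3) = 0 at u ∈ {-3, -1, 1, 4}; ∂L/∂v = 4v(v - 4)(v - 2) = 0 at v ∈ {0, 2, 4}.
The Hessian is diagonal: diag(L_uu, L_vv). Second derivatives: L_uu(-3)=6720, L_uu(-1)=-2400, L_uu(1)=2880, L_uu(4)=-12600; L_vv(0)=32, L_vv(2)=-16, L_vv(4)=32.
Local maxima occur where both diagonal entries negative: (-1, 2), (4, 2). Count: 2.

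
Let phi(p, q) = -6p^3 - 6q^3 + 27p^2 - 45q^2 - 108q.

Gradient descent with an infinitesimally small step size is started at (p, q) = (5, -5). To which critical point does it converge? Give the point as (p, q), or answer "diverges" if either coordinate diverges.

diverges

phi is separable, so gradient descent decouples: p follows -∂phi/∂p, q follows -∂phi/∂q.
∂phi/∂p = -18p(p - 3); at p=5 this is -180, so p increases.
∂phi/∂q = -18(q + 2)(q + 3); at q=-5 this is -108, so q increases.
The p-coordinate has no critical point in that direction and runs off to infinity.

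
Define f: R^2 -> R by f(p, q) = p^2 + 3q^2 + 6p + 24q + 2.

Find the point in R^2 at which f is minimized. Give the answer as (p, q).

(-3, -4)

f(p,q) separates as A(p) + B(q) + 2, so its minimum is min A + min B + 2.
A'(p) = 2p + 6 vanishes at p ∈ {-3}; B'(q) = 6q + 24 vanishes at q ∈ {-4}.
Local minima of A (where A''>0): A(-3)=-9. Local minima of B: B(-4)=-48.
So the global minimum of f is A(-3) + B(-4) + 2 = -9 − 48 + 2 = -55, attained at (-3, -4).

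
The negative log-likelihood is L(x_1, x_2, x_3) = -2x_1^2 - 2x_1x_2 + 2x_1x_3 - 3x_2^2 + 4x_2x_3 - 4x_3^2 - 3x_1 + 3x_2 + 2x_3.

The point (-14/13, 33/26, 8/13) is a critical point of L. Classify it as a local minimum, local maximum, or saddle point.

local maximum

The Hessian is constant: H = [[-4, -2, 2], [-2, -6, 4], [2, 4, -8]].
Leading principal minors: Δ₁ = -4, Δ₂ = 20, Δ₃ = -104.
The minors alternate sign starting negative (−, +, −), so H is negative definite: a local maximum.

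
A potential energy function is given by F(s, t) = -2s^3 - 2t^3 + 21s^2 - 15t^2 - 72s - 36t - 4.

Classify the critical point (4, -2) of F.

The mixed partial ∂²F/∂s∂t is 0, so the Hessian at any point is diag(F_ss, F_tt) = diag(6(-2s + 7), -6(2t + 5)).
At (4, -2): H = diag(-6, -6).
Both eigenvalues are negative, so H is negative definite: a local maximum.

local maximum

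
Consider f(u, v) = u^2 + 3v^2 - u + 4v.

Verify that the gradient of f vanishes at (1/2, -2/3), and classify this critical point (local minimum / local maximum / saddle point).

∇f = (2u - 1, 6v + 4); substituting (1/2, -2/3) gives ∇f = (0, 0), so (1/2, -2/3) is indeed a critical point.
The Hessian of f is constant: H = [[2, 0], [0, 6]].
det(H) = 2·6 − 0² = 12.
det(H) > 0 and tr(H) = 8 > 0, so H is positive definite and the point is a local minimum.

local minimum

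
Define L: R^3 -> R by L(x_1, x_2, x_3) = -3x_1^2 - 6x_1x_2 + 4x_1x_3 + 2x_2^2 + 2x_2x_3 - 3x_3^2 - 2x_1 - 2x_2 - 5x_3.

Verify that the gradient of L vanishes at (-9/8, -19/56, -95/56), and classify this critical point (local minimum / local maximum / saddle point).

∇L = (-6x_1 - 6x_2 + 4x_3 - 2, -6x_1 + 4x_2 + 2x_3 - 2, 4x_1 + 2x_2 - 6x_3 - 5); substituting (-9/8, -19/56, -95/56) gives ∇L = (0, 0, 0), so (-9/8, -19/56, -95/56) is indeed a critical point.
The Hessian is constant: H = [[-6, -6, 4], [-6, 4, 2], [4, 2, -6]].
Leading principal minors: Δ₁ = -6, Δ₂ = -60, Δ₃ = 224.
The minors fit neither the all-positive nor the alternating-sign pattern, so H is indefinite: a saddle point.

saddle point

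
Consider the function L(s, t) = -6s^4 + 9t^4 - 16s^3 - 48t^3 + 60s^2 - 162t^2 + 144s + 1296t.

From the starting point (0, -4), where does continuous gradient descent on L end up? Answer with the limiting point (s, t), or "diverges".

L is separable, so gradient descent decouples: s follows -∂L/∂s, t follows -∂L/∂t.
∂L/∂s = -24(s - 2)(s + 1)(s + 3); at s=0 this is 144, so s decreases.
∂L/∂t = 36(t - 4)(t - 3)(t + 3); at t=-4 this is -2016, so t increases.
s converges to its nearest critical value -1 (a local min of the s-part); t converges to -3. The iterate converges to (-1, -3).

(-1, -3)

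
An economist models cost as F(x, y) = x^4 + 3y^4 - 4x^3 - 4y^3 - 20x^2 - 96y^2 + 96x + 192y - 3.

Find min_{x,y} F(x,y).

F(x,y) separates as P(x) + Q(y) − 3, so its minimum is min P + min Q − 3.
P'(x) = 4(x - 4)(x - 2)(x + 3) vanishes at x ∈ {-3, 2, 4}; Q'(y) = 12(y - 4)(y - 1)(y + 4) vanishes at y ∈ {-4, 1, 4}.
Local minima of P (where P''>0): P(-3)=-279, P(4)=64. Local minima of Q: Q(-4)=-1280, Q(4)=-256.
So the global minimum of F is P(-3) + Q(-4) − 3 = -279 − 1280 − 3 = -1562, attained at (-3, -4).

-1562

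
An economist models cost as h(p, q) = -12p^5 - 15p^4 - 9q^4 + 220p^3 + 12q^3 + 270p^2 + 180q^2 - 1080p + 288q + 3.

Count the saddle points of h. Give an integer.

6

h separates as a function of p plus a function of q, so ∇h=0 decouples.
∂h/∂p = -60(p - 3)(p - 1)(p + 2)(p + 3) = 0 at p ∈ {-3, -2, 1, 3}; ∂h/∂q = -36(q - 4)(q + 1)(q + 2) = 0 at q ∈ {-2, -1, 4}.
The Hessian is diagonal: diag(h_pp, h_qq). Second derivatives: h_pp(-3)=1440, h_pp(-2)=-900, h_pp(1)=1440, h_pp(3)=-3600; h_qq(-2)=-216, h_qq(-1)=180, h_qq(4)=-1080.
Saddle points occur where the two diagonal entries have opposite signs: (-3, -2), (-3, 4), (-2, -1), (1, -2), (1, 4), (3, -1). Count: 6.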